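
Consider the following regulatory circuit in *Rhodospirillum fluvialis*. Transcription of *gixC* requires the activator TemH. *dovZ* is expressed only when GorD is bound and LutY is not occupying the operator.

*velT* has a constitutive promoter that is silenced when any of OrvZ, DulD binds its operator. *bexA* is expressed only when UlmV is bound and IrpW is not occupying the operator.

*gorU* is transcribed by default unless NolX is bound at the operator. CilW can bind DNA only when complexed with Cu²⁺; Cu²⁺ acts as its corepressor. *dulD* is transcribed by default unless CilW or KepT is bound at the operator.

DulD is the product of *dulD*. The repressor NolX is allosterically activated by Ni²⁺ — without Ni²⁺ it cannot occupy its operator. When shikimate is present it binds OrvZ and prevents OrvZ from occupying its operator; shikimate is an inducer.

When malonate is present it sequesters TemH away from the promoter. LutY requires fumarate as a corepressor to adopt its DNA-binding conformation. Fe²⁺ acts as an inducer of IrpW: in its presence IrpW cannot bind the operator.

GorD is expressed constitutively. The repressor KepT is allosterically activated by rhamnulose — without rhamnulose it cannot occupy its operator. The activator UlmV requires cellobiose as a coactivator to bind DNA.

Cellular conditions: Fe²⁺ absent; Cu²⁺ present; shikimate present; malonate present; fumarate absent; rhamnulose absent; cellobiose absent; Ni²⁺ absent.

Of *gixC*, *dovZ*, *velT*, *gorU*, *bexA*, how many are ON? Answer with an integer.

3

Malonate is present, so TemH is inactive.
Required activator TemH is absent, so *gixC* is not transcribed.
→ *gixC* is OFF.
GorD is produced constitutively and is active.
Fumarate is absent, so LutY is inactive.
No repressor is bound and GorD is active, so *dovZ* is transcribed.
→ *dovZ* is ON.
Shikimate is present, so OrvZ is inactive.
Cu²⁺ is present, so CilW is active.
Rhamnulose is absent, so KepT is inactive.
With repressor CilW bound, *dulD* is not transcribed.
So DulD is not produced.
With no repressor bound, *velT* is transcribed.
→ *velT* is ON.
Ni²⁺ is absent, so NolX is inactive.
With no repressor bound, *gorU* is transcribed.
→ *gorU* is ON.
Cellobiose is absent, so UlmV is inactive.
Fe²⁺ is absent, so IrpW is active.
With repressor IrpW bound, *bexA* is not transcribed.
→ *bexA* is OFF.
3 of the 5 genes are transcribed.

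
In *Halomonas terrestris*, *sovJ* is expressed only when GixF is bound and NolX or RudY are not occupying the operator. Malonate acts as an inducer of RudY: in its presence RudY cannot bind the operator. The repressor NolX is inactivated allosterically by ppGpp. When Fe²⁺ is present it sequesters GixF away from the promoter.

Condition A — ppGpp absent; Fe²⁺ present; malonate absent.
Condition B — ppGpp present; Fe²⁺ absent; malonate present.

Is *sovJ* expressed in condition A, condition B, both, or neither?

B only

Condition A:
ppGpp is absent, so NolX is active.
Fe²⁺ is present, so GixF is inactive.
Malonate is absent, so RudY is active.
With repressor NolX bound, *sovJ* is not transcribed.
→ *sovJ* is OFF in A.
Condition B:
ppGpp is present, so NolX is inactive.
Fe²⁺ is absent, so GixF is active.
Malonate is present, so RudY is inactive.
No repressor is bound and GixF is active, so *sovJ* is transcribed.
→ *sovJ* is ON in B.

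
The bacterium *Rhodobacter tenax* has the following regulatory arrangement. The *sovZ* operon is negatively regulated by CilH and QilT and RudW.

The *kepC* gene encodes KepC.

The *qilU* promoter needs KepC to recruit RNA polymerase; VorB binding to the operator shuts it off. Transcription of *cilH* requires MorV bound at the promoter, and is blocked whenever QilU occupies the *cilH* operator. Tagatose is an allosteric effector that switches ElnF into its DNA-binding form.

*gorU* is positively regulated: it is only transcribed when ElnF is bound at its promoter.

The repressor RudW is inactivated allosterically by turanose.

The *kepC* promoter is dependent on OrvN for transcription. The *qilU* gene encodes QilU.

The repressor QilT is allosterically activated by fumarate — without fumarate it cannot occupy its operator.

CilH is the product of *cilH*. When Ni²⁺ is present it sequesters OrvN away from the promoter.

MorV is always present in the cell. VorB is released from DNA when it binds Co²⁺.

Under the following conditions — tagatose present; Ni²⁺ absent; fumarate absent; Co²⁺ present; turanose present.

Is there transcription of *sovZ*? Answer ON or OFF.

Co²⁺ is present, so VorB is inactive.
Ni²⁺ is absent, so OrvN is active.
No repressor is bound and OrvN is active, so *kepC* is transcribed.
So KepC is produced and active.
No repressor is bound and KepC is active, so *qilU* is transcribed.
So QilU is produced and active.
MorV is produced constitutively and is active.
With repressor QilU bound, *cilH* is not transcribed.
So CilH is not produced.
Fumarate is absent, so QilT is inactive.
Turanose is present, so RudW is inactive.
With no repressor bound, *sovZ* is transcribed.

ON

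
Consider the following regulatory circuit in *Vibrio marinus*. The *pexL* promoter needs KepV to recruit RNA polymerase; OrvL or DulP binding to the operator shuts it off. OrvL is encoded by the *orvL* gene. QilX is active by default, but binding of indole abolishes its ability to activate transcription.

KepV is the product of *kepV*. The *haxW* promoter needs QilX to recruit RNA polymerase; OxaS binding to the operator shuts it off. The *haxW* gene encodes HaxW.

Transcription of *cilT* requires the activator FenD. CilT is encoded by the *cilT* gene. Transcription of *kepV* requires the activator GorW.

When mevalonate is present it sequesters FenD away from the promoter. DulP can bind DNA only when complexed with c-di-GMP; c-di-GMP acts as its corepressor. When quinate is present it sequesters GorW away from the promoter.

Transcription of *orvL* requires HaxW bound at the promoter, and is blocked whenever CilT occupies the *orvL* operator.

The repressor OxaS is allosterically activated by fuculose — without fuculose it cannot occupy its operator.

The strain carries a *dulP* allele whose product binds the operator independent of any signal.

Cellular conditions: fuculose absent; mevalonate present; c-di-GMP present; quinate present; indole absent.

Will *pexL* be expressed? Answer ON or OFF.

Quinate is present, so GorW is inactive.
Required activator GorW is absent, so *kepV* is not transcribed.
So KepV is not produced.
Fuculose is absent, so OxaS is inactive.
Indole is absent, so QilX is active.
No repressor is bound and QilX is active, so *haxW* is transcribed.
So HaxW is produced and active.
Mevalonate is present, so FenD is inactive.
Required activator FenD is absent, so *cilT* is not transcribed.
So CilT is not produced.
No repressor is bound and HaxW is active, so *orvL* is transcribed.
So OrvL is produced and active.
DulP is constitutively active in this strain.
With repressor OrvL bound, *pexL* is not transcribed.

OFF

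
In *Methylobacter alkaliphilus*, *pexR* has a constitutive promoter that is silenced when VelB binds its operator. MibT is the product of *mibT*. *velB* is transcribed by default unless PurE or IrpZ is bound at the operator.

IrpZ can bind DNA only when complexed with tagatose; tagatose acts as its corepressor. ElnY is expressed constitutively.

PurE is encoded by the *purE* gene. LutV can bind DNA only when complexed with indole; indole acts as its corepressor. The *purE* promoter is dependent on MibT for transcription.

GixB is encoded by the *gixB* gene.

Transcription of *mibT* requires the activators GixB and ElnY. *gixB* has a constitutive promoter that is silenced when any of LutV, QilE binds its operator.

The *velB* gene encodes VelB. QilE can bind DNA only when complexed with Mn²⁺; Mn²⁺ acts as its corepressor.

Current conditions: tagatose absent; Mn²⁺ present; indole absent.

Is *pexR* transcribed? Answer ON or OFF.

Indole is absent, so LutV is inactive.
Mn²⁺ is present, so QilE is active.
With repressor QilE bound, *gixB* is not transcribed.
So GixB is not produced.
ElnY is produced constitutively and is active.
Required activator GixB is absent, so *mibT* is not transcribed.
So MibT is not produced.
Required activator MibT is absent, so *purE* is not transcribed.
So PurE is not produced.
Tagatose is absent, so IrpZ is inactive.
With no repressor bound, *velB* is transcribed.
So VelB is produced and active.
With repressor VelB bound, *pexR* is not transcribed.

OFF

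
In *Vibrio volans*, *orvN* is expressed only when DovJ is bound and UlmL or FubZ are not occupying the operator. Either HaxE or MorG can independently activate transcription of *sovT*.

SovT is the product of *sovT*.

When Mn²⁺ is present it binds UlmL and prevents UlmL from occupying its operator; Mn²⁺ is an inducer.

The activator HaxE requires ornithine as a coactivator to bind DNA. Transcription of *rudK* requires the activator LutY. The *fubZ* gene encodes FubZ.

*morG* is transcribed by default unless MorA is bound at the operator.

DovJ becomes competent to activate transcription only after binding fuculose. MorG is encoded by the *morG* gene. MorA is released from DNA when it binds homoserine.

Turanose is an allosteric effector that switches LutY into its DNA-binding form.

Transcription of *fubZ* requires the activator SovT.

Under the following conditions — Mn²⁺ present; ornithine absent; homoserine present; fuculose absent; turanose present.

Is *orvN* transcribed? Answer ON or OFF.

Fuculose is absent, so DovJ is inactive.
Mn²⁺ is present, so UlmL is inactive.
Ornithine is absent, so HaxE is inactive.
Homoserine is present, so MorA is inactive.
With no repressor bound, *morG* is transcribed.
So MorG is produced and active.
Activator MorG is present, so *sovT* is transcribed.
So SovT is produced and active.
No repressor is bound and SovT is active, so *fubZ* is transcribed.
So FubZ is produced and active.
With repressor FubZ bound, *orvN* is not transcribed.

OFF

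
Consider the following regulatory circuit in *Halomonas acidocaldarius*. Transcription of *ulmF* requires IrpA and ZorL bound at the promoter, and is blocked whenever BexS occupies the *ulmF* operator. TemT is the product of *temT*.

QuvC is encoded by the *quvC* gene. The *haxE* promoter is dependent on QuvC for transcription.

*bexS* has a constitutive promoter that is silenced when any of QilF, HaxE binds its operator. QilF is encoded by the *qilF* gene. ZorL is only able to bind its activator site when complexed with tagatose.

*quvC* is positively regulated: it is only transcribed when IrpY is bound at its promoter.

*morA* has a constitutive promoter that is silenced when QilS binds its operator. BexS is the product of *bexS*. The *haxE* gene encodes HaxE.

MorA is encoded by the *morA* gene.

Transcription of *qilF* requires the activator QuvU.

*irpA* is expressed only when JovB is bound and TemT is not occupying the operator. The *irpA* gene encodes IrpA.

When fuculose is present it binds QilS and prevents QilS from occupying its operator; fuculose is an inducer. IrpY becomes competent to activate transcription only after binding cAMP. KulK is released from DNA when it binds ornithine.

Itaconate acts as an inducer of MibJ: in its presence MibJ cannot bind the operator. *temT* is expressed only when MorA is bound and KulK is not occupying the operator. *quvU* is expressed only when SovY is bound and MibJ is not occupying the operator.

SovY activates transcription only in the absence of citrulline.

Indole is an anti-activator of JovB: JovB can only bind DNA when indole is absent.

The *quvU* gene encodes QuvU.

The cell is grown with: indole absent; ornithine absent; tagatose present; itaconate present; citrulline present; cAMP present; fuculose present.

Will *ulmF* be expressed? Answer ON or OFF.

ON

Ornithine is absent, so KulK is active.
Fuculose is present, so QilS is inactive.
With no repressor bound, *morA* is transcribed.
So MorA is produced and active.
With repressor KulK bound, *temT* is not transcribed.
So TemT is not produced.
Indole is absent, so JovB is active.
No repressor is bound and JovB is active, so *irpA* is transcribed.
So IrpA is produced and active.
Tagatose is present, so ZorL is active.
Itaconate is present, so MibJ is inactive.
Citrulline is present, so SovY is inactive.
Required activator SovY is absent, so *quvU* is not transcribed.
So QuvU is not produced.
Required activator QuvU is absent, so *qilF* is not transcribed.
So QilF is not produced.
cAMP is present, so IrpY is active.
No repressor is bound and IrpY is active, so *quvC* is transcribed.
So QuvC is produced and active.
No repressor is bound and QuvC is active, so *haxE* is transcribed.
So HaxE is produced and active.
With repressor HaxE bound, *bexS* is not transcribed.
So BexS is not produced.
No repressor is bound and IrpA and ZorL are active, so *ulmF* is transcribed.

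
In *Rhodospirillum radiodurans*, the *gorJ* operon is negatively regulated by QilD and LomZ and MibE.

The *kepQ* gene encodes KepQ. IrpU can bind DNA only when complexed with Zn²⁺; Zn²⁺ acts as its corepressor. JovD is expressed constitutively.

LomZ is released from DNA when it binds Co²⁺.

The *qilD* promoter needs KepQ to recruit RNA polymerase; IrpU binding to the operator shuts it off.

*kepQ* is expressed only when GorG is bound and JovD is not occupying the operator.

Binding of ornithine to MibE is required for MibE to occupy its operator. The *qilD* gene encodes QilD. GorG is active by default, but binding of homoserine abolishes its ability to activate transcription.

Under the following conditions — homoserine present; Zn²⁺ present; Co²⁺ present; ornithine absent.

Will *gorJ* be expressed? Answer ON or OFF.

Homoserine is present, so GorG is inactive.
JovD is produced constitutively and is active.
With repressor JovD bound, *kepQ* is not transcribed.
So KepQ is not produced.
Zn²⁺ is present, so IrpU is active.
With repressor IrpU bound, *qilD* is not transcribed.
So QilD is not produced.
Co²⁺ is present, so LomZ is inactive.
Ornithine is absent, so MibE is inactive.
With no repressor bound, *gorJ* is transcribed.

ON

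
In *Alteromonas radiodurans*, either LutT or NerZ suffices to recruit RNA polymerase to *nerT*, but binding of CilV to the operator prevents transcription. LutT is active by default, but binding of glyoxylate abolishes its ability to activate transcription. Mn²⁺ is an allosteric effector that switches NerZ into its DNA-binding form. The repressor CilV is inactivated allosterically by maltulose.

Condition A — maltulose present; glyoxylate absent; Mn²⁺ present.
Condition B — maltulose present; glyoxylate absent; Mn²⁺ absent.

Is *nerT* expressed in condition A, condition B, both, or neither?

both

Condition A:
Maltulose is present, so CilV is inactive.
Glyoxylate is absent, so LutT is active.
Mn²⁺ is present, so NerZ is active.
Activator LutT is present, so *nerT* is transcribed.
→ *nerT* is ON in A.
Condition B:
Maltulose is present, so CilV is inactive.
Glyoxylate is absent, so LutT is active.
Mn²⁺ is absent, so NerZ is inactive.
Activator LutT is present, so *nerT* is transcribed.
→ *nerT* is ON in B.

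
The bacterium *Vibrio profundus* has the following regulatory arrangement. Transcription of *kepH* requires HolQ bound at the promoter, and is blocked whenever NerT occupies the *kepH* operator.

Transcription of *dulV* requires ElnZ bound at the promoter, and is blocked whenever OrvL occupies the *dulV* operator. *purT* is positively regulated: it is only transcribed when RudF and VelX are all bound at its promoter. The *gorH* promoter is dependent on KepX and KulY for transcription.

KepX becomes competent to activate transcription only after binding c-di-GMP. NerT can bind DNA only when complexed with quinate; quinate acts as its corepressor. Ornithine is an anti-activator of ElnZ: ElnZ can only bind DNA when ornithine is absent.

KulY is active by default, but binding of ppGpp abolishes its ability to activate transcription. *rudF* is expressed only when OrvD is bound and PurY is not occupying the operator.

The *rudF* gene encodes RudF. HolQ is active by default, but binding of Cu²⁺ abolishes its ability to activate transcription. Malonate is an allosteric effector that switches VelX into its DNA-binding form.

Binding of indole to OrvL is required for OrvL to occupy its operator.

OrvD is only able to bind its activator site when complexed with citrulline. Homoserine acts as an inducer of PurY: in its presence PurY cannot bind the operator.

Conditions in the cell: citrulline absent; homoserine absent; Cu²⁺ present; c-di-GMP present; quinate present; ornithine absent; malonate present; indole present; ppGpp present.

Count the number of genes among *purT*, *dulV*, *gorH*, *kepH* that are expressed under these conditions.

Homoserine is absent, so PurY is active.
Citrulline is absent, so OrvD is inactive.
With repressor PurY bound, *rudF* is not transcribed.
So RudF is not produced.
Malonate is present, so VelX is active.
Required activator RudF is absent, so *purT* is not transcribed.
→ *purT* is OFF.
Ornithine is absent, so ElnZ is active.
Indole is present, so OrvL is active.
With repressor OrvL bound, *dulV* is not transcribed.
→ *dulV* is OFF.
c-di-GMP is present, so KepX is active.
ppGpp is present, so KulY is inactive.
Required activator KulY is absent, so *gorH* is not transcribed.
→ *gorH* is OFF.
Cu²⁺ is present, so HolQ is inactive.
Quinate is present, so NerT is active.
With repressor NerT bound, *kepH* is not transcribed.
→ *kepH* is OFF.
0 of the 4 genes are transcribed.

0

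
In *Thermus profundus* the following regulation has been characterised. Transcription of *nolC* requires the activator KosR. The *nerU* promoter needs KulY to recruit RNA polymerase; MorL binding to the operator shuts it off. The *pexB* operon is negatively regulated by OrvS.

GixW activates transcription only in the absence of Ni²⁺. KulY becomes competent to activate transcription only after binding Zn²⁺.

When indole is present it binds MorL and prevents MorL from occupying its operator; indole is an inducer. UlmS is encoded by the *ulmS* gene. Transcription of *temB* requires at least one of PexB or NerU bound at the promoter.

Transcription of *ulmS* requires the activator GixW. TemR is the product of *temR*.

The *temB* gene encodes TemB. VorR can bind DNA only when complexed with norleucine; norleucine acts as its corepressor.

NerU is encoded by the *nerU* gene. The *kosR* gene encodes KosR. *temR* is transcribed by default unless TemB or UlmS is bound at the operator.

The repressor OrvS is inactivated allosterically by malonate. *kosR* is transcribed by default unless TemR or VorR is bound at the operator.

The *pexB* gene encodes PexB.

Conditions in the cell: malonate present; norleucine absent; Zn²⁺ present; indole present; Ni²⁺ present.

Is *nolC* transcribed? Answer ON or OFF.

Malonate is present, so OrvS is inactive.
With no repressor bound, *pexB* is transcribed.
So PexB is produced and active.
Zn²⁺ is present, so KulY is active.
Indole is present, so MorL is inactive.
No repressor is bound and KulY is active, so *nerU* is transcribed.
So NerU is produced and active.
Activator PexB is present, so *temB* is transcribed.
So TemB is produced and active.
Ni²⁺ is present, so GixW is inactive.
Required activator GixW is absent, so *ulmS* is not transcribed.
So UlmS is not produced.
With repressor TemB bound, *temR* is not transcribed.
So TemR is not produced.
Norleucine is absent, so VorR is inactive.
With no repressor bound, *kosR* is transcribed.
So KosR is produced and active.
No repressor is bound and KosR is active, so *nolC* is transcribed.

ON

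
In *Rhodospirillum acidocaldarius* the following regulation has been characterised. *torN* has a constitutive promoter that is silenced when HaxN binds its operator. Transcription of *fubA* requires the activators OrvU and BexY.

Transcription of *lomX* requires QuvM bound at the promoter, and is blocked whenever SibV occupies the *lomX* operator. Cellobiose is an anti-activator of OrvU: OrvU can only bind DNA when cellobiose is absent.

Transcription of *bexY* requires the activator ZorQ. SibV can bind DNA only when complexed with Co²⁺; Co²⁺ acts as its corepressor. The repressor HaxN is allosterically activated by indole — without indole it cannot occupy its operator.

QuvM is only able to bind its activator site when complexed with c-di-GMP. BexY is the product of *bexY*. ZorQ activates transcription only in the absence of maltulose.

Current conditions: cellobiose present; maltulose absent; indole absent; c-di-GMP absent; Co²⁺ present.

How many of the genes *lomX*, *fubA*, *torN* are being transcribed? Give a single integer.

1

c-di-GMP is absent, so QuvM is inactive.
Co²⁺ is present, so SibV is active.
With repressor SibV bound, *lomX* is not transcribed.
→ *lomX* is OFF.
Cellobiose is present, so OrvU is inactive.
Maltulose is absent, so ZorQ is active.
No repressor is bound and ZorQ is active, so *bexY* is transcribed.
So BexY is produced and active.
Required activator OrvU is absent, so *fubA* is not transcribed.
→ *fubA* is OFF.
Indole is absent, so HaxN is inactive.
With no repressor bound, *torN* is transcribed.
→ *torN* is ON.
1 of the 3 genes is transcribed.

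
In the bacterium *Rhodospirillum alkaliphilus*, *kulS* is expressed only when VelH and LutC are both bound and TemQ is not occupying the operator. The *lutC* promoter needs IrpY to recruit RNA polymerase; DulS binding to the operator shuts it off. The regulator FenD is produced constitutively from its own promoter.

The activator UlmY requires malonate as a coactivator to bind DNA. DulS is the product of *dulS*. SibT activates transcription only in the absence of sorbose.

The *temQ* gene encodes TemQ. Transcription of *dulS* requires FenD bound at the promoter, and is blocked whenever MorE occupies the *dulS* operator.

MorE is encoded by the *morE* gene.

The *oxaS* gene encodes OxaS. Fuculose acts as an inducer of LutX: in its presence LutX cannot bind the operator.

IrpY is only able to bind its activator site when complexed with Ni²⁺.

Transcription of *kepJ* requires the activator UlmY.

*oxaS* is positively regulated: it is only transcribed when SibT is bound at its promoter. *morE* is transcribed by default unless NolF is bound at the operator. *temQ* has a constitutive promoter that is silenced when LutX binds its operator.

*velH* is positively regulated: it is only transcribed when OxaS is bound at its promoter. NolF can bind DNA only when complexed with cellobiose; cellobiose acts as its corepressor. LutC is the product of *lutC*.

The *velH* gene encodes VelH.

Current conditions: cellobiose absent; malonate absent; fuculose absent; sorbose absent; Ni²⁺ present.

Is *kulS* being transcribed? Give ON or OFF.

ON

Fuculose is absent, so LutX is active.
With repressor LutX bound, *temQ* is not transcribed.
So TemQ is not produced.
Sorbose is absent, so SibT is active.
No repressor is bound and SibT is active, so *oxaS* is transcribed.
So OxaS is produced and active.
No repressor is bound and OxaS is active, so *velH* is transcribed.
So VelH is produced and active.
Ni²⁺ is present, so IrpY is active.
FenD is produced constitutively and is active.
Cellobiose is absent, so NolF is inactive.
With no repressor bound, *morE* is transcribed.
So MorE is produced and active.
With repressor MorE bound, *dulS* is not transcribed.
So DulS is not produced.
No repressor is bound and IrpY is active, so *lutC* is transcribed.
So LutC is produced and active.
No repressor is bound and VelH and LutC are active, so *kulS* is transcribed.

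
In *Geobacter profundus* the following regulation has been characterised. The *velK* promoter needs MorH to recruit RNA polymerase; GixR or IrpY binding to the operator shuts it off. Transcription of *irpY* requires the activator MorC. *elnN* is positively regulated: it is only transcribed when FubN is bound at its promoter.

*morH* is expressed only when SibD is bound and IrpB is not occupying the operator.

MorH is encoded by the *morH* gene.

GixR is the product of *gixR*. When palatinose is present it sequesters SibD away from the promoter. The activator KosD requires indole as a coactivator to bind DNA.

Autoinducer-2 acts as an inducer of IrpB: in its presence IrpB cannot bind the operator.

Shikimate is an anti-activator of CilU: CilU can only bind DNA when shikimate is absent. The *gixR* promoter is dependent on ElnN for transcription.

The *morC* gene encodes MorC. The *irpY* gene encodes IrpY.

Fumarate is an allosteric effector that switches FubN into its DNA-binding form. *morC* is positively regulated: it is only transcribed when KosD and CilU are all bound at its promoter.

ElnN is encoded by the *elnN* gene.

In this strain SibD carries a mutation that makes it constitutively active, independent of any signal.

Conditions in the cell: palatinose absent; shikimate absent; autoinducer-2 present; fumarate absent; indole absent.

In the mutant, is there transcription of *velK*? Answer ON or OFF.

Fumarate is absent, so FubN is inactive.
Required activator FubN is absent, so *elnN* is not transcribed.
So ElnN is not produced.
Required activator ElnN is absent, so *gixR* is not transcribed.
So GixR is not produced.
SibD is constitutively active in this strain.
Autoinducer-2 is present, so IrpB is inactive.
No repressor is bound and SibD is active, so *morH* is transcribed.
So MorH is produced and active.
Indole is absent, so KosD is inactive.
Shikimate is absent, so CilU is active.
Required activator KosD is absent, so *morC* is not transcribed.
So MorC is not produced.
Required activator MorC is absent, so *irpY* is not transcribed.
So IrpY is not produced.
No repressor is bound and MorH is active, so *velK* is transcribed.

ON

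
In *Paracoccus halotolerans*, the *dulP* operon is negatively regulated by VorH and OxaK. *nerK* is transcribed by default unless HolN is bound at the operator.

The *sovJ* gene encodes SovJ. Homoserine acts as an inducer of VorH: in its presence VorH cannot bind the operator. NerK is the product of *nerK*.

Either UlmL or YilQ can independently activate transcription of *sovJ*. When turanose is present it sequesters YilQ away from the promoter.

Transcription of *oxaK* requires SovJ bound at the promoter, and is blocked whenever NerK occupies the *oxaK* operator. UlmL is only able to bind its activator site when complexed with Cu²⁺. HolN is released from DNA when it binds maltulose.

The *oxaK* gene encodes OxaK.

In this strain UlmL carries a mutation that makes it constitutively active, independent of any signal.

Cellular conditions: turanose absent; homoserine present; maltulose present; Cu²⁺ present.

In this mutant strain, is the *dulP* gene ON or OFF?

Homoserine is present, so VorH is inactive.
Maltulose is present, so HolN is inactive.
With no repressor bound, *nerK* is transcribed.
So NerK is produced and active.
UlmL is constitutively active in this strain.
Turanose is absent, so YilQ is active.
Activator UlmL is present, so *sovJ* is transcribed.
So SovJ is produced and active.
With repressor NerK bound, *oxaK* is not transcribed.
So OxaK is not produced.
With no repressor bound, *dulP* is transcribed.

ON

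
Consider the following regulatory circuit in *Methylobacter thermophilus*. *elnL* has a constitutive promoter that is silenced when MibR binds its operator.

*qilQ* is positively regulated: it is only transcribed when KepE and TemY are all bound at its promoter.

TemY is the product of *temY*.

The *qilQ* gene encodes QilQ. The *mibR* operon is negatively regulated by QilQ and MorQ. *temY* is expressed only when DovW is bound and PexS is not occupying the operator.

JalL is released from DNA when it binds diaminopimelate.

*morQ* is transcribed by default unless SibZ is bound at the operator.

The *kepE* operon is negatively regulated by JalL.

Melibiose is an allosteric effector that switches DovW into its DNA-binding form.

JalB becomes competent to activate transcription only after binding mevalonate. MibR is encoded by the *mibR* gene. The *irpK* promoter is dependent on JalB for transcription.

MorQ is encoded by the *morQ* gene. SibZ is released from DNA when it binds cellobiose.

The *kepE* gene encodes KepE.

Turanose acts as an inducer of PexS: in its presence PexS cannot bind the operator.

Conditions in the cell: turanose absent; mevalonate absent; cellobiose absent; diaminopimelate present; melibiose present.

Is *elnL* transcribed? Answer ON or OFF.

OFF

Diaminopimelate is present, so JalL is inactive.
With no repressor bound, *kepE* is transcribed.
So KepE is produced and active.
Melibiose is present, so DovW is active.
Turanose is absent, so PexS is active.
With repressor PexS bound, *temY* is not transcribed.
So TemY is not produced.
Required activator TemY is absent, so *qilQ* is not transcribed.
So QilQ is not produced.
Cellobiose is absent, so SibZ is active.
With repressor SibZ bound, *morQ* is not transcribed.
So MorQ is not produced.
With no repressor bound, *mibR* is transcribed.
So MibR is produced and active.
With repressor MibR bound, *elnL* is not transcribed.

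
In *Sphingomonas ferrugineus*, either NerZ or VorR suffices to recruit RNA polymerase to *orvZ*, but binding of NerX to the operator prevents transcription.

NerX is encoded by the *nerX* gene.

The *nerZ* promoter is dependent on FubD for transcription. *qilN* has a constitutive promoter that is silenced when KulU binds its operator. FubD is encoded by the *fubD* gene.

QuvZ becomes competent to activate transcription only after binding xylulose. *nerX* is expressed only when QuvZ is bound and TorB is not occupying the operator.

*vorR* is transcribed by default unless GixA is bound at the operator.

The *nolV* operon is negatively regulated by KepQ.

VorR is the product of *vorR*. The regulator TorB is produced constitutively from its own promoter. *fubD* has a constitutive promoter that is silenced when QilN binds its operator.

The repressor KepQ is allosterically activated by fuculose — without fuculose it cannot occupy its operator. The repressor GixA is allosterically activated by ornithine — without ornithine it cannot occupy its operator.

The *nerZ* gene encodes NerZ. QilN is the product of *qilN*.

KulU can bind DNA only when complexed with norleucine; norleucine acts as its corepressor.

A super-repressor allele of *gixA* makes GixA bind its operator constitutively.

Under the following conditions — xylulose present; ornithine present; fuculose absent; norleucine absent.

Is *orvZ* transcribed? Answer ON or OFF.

Xylulose is present, so QuvZ is active.
TorB is produced constitutively and is active.
With repressor TorB bound, *nerX* is not transcribed.
So NerX is not produced.
Norleucine is absent, so KulU is inactive.
With no repressor bound, *qilN* is transcribed.
So QilN is produced and active.
With repressor QilN bound, *fubD* is not transcribed.
So FubD is not produced.
Required activator FubD is absent, so *nerZ* is not transcribed.
So NerZ is not produced.
GixA is constitutively active in this strain.
With repressor GixA bound, *vorR* is not transcribed.
So VorR is not produced.
No activator is available at the *orvZ* promoter, so *orvZ* is not transcribed.

OFF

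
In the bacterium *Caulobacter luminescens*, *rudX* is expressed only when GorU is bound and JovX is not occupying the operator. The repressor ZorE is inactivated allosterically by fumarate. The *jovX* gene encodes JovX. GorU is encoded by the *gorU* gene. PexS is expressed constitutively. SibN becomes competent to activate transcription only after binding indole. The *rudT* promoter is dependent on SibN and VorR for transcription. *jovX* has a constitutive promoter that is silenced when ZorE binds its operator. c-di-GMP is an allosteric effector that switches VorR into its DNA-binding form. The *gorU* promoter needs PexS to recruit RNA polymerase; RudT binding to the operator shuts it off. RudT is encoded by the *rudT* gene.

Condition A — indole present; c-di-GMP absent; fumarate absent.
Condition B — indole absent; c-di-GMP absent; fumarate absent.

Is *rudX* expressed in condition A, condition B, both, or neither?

Condition A:
Indole is present, so SibN is active.
c-di-GMP is absent, so VorR is inactive.
Required activator VorR is absent, so *rudT* is not transcribed.
So RudT is not produced.
PexS is produced constitutively and is active.
No repressor is bound and PexS is active, so *gorU* is transcribed.
So GorU is produced and active.
Fumarate is absent, so ZorE is active.
With repressor ZorE bound, *jovX* is not transcribed.
So JovX is not produced.
No repressor is bound and GorU is active, so *rudX* is transcribed.
→ *rudX* is ON in A.
Condition B:
Indole is absent, so SibN is inactive.
c-di-GMP is absent, so VorR is inactive.
Required activator SibN is absent, so *rudT* is not transcribed.
So RudT is not produced.
PexS is produced constitutively and is active.
No repressor is bound and PexS is active, so *gorU* is transcribed.
So GorU is produced and active.
Fumarate is absent, so ZorE is active.
With repressor ZorE bound, *jovX* is not transcribed.
So JovX is not produced.
No repressor is bound and GorU is active, so *rudX* is transcribed.
→ *rudX* is ON in B.

both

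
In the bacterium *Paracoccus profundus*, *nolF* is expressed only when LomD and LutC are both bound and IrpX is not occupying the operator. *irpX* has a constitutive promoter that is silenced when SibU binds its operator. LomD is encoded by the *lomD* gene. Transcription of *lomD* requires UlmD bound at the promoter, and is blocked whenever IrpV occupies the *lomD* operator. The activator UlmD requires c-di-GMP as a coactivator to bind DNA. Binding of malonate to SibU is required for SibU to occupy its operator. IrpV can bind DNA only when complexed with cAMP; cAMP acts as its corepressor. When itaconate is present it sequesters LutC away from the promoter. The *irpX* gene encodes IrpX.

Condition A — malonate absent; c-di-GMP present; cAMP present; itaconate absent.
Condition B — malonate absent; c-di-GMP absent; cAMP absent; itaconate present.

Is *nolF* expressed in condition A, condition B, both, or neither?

Condition A:
Malonate is absent, so SibU is inactive.
With no repressor bound, *irpX* is transcribed.
So IrpX is produced and active.
c-di-GMP is present, so UlmD is active.
cAMP is present, so IrpV is active.
With repressor IrpV bound, *lomD* is not transcribed.
So LomD is not produced.
Itaconate is absent, so LutC is active.
With repressor IrpX bound, *nolF* is not transcribed.
→ *nolF* is OFF in A.
Condition B:
Malonate is absent, so SibU is inactive.
With no repressor bound, *irpX* is transcribed.
So IrpX is produced and active.
c-di-GMP is absent, so UlmD is inactive.
cAMP is absent, so IrpV is inactive.
Required activator UlmD is absent, so *lomD* is not transcribed.
So LomD is not produced.
Itaconate is present, so LutC is inactive.
With repressor IrpX bound, *nolF* is not transcribed.
→ *nolF* is OFF in B.

neither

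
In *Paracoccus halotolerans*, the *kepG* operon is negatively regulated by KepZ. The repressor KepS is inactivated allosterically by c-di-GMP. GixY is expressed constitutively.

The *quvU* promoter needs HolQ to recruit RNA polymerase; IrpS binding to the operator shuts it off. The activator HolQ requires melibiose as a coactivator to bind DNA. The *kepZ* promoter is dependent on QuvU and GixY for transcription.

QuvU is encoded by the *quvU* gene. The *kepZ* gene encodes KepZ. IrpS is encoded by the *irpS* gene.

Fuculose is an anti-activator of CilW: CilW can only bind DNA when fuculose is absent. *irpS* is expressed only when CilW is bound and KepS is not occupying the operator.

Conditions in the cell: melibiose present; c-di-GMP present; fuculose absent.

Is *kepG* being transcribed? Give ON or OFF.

c-di-GMP is present, so KepS is inactive.
Fuculose is absent, so CilW is active.
No repressor is bound and CilW is active, so *irpS* is transcribed.
So IrpS is produced and active.
Melibiose is present, so HolQ is active.
With repressor IrpS bound, *quvU* is not transcribed.
So QuvU is not produced.
GixY is produced constitutively and is active.
Required activator QuvU is absent, so *kepZ* is not transcribed.
So KepZ is not produced.
With no repressor bound, *kepG* is transcribed.

ON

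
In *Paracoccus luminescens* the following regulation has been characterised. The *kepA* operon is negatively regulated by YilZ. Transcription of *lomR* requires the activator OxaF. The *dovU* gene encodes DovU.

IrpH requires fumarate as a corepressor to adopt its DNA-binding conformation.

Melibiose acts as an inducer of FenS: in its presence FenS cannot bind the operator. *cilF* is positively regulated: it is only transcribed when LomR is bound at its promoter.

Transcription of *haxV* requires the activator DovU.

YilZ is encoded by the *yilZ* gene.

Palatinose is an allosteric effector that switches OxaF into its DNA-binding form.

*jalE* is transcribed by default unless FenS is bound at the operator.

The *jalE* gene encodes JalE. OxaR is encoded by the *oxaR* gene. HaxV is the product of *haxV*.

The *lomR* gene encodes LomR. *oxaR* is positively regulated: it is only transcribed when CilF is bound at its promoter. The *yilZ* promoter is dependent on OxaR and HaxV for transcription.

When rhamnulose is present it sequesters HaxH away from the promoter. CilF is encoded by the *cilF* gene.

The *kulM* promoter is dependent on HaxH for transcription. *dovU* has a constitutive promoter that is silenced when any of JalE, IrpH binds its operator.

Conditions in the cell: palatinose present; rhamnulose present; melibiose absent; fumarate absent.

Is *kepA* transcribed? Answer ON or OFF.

Palatinose is present, so OxaF is active.
No repressor is bound and OxaF is active, so *lomR* is transcribed.
So LomR is produced and active.
No repressor is bound and LomR is active, so *cilF* is transcribed.
So CilF is produced and active.
No repressor is bound and CilF is active, so *oxaR* is transcribed.
So OxaR is produced and active.
Melibiose is absent, so FenS is active.
With repressor FenS bound, *jalE* is not transcribed.
So JalE is not produced.
Fumarate is absent, so IrpH is inactive.
With no repressor bound, *dovU* is transcribed.
So DovU is produced and active.
No repressor is bound and DovU is active, so *haxV* is transcribed.
So HaxV is produced and active.
No repressor is bound and OxaR and HaxV are active, so *yilZ* is transcribed.
So YilZ is produced and active.
With repressor YilZ bound, *kepA* is not transcribed.

OFF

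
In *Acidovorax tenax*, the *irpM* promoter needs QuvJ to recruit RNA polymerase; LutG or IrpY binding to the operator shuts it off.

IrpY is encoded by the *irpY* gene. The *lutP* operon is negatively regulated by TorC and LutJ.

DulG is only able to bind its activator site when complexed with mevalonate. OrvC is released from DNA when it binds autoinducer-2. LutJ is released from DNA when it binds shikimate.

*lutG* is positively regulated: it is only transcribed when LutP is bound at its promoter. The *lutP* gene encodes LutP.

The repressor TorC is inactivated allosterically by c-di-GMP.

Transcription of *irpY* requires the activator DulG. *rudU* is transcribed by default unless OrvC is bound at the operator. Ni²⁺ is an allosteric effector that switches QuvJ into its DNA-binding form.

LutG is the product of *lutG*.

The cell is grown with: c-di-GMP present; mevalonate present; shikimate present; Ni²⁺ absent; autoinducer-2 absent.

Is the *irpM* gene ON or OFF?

Ni²⁺ is absent, so QuvJ is inactive.
c-di-GMP is present, so TorC is inactive.
Shikimate is present, so LutJ is inactive.
With no repressor bound, *lutP* is transcribed.
So LutP is produced and active.
No repressor is bound and LutP is active, so *lutG* is transcribed.
So LutG is produced and active.
Mevalonate is present, so DulG is active.
No repressor is bound and DulG is active, so *irpY* is transcribed.
So IrpY is produced and active.
With repressor LutG bound, *irpM* is not transcribed.

OFF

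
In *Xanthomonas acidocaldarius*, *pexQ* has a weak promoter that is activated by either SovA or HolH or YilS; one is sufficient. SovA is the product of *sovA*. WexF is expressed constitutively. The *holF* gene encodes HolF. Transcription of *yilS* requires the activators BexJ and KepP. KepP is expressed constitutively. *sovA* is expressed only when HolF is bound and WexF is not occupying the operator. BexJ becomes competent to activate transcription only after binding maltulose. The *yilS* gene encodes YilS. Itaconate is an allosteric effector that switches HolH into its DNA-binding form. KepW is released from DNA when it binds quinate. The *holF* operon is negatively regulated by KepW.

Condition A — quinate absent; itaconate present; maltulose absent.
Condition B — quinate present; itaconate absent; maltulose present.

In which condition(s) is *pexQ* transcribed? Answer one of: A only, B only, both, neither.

both

Condition A:
Quinate is absent, so KepW is active.
With repressor KepW bound, *holF* is not transcribed.
So HolF is not produced.
WexF is produced constitutively and is active.
With repressor WexF bound, *sovA* is not transcribed.
So SovA is not produced.
Itaconate is present, so HolH is active.
Maltulose is absent, so BexJ is inactive.
KepP is produced constitutively and is active.
Required activator BexJ is absent, so *yilS* is not transcribed.
So YilS is not produced.
Activator HolH is present, so *pexQ* is transcribed.
→ *pexQ* is ON in A.
Condition B:
Quinate is present, so KepW is inactive.
With no repressor bound, *holF* is transcribed.
So HolF is produced and active.
WexF is produced constitutively and is active.
With repressor WexF bound, *sovA* is not transcribed.
So SovA is not produced.
Itaconate is absent, so HolH is inactive.
Maltulose is present, so BexJ is active.
KepP is produced constitutively and is active.
No repressor is bound and BexJ and KepP are active, so *yilS* is transcribed.
So YilS is produced and active.
Activator YilS is present, so *pexQ* is transcribed.
→ *pexQ* is ON in B.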